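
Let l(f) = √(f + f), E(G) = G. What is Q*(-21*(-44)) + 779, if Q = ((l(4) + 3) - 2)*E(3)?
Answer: 3551 + 5544*√2 ≈ 11391.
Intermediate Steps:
l(f) = √2*√f (l(f) = √(2*f) = √2*√f)
Q = 3 + 6*√2 (Q = ((√2*√4 + 3) - 2)*3 = ((√2*2 + 3) - 2)*3 = ((2*√2 + 3) - 2)*3 = ((3 + 2*√2) - 2)*3 = (1 + 2*√2)*3 = 3 + 6*√2 ≈ 11.485)
Q*(-21*(-44)) + 779 = (3 + 6*√2)*(-21*(-44)) + 779 = (3 + 6*√2)*924 + 779 = (2772 + 5544*√2) + 779 = 3551 + 5544*√2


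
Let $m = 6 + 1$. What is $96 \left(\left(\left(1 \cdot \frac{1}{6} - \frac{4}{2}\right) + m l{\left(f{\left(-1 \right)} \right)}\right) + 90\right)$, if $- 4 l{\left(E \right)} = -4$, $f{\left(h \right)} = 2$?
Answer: $9136$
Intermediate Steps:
$l{\left(E \right)} = 1$ ($l{\left(E \right)} = \left(- \frac{1}{4}\right) \left(-4\right) = 1$)
$m = 7$
$96 \left(\left(\left(1 \cdot \frac{1}{6} - \frac{4}{2}\right) + m l{\left(f{\left(-1 \right)} \right)}\right) + 90\right) = 96 \left(\left(\left(1 \cdot \frac{1}{6} - \frac{4}{2}\right) + 7 \cdot 1\right) + 90\right) = 96 \left(\left(\left(1 \cdot \frac{1}{6} - 2\right) + 7\right) + 90\right) = 96 \left(\left(\left(\frac{1}{6} - 2\right) + 7\right) + 90\right) = 96 \left(\left(- \frac{11}{6} + 7\right) + 90\right) = 96 \left(\frac{31}{6} + 90\right) = 96 \cdot \frac{571}{6} = 9136$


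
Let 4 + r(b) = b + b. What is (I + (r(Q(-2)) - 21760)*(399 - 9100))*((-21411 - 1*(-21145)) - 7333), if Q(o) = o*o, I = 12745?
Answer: -1438579615899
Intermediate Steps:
Q(o) = o²
r(b) = -4 + 2*b (r(b) = -4 + (b + b) = -4 + 2*b)
(I + (r(Q(-2)) - 21760)*(399 - 9100))*((-21411 - 1*(-21145)) - 7333) = (12745 + ((-4 + 2*(-2)²) - 21760)*(399 - 9100))*((-21411 - 1*(-21145)) - 7333) = (12745 + ((-4 + 2*4) - 21760)*(-8701))*((-21411 + 21145) - 7333) = (12745 + ((-4 + 8) - 21760)*(-8701))*(-266 - 7333) = (12745 + (4 - 21760)*(-8701))*(-7599) = (12745 - 21756*(-8701))*(-7599) = (12745 + 189298956)*(-7599) = 189311701*(-7599) = -1438579615899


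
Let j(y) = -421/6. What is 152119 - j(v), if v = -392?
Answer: 913135/6 ≈ 1.5219e+5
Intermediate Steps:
j(y) = -421/6 (j(y) = -421*⅙ = -421/6)
152119 - j(v) = 152119 - 1*(-421/6) = 152119 + 421/6 = 913135/6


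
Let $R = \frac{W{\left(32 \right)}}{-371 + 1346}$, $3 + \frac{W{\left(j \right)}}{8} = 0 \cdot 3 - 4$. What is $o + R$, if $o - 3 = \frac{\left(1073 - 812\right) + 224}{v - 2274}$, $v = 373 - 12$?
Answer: $\frac{5015522}{1865175} \approx 2.689$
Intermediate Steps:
$W{\left(j \right)} = -56$ ($W{\left(j \right)} = -24 + 8 \left(0 \cdot 3 - 4\right) = -24 + 8 \left(0 - 4\right) = -24 + 8 \left(-4\right) = -24 - 32 = -56$)
$v = 361$
$R = - \frac{56}{975}$ ($R = - \frac{56}{-371 + 1346} = - \frac{56}{975} \approx -0.057436$)
$o = \frac{5254}{1913}$ ($o = 3 + \frac{\left(1073 - 812\right) + 224}{361 - 2274} = 3 + \frac{261 + 224}{-1913} = 3 + 485 \left(- \frac{1}{1913}\right) = 3 - \frac{485}{1913} = \frac{5254}{1913} \approx 2.7465$)
$o + R = \frac{5254}{1913} - \frac{56}{975} = \frac{5015522}{1865175}$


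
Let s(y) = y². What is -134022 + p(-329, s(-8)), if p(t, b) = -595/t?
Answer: -6298949/47 ≈ -1.3402e+5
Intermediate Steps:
-134022 + p(-329, s(-8)) = -134022 - 595/(-329) = -134022 - 595*(-1/329) = -134022 + 85/47 = -6298949/47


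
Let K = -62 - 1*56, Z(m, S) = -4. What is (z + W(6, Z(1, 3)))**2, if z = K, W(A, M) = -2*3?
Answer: 15376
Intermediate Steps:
W(A, M) = -6
K = -118 (K = -62 - 56 = -118)
z = -118
(z + W(6, Z(1, 3)))**2 = (-118 - 6)**2 = (-124)**2 = 15376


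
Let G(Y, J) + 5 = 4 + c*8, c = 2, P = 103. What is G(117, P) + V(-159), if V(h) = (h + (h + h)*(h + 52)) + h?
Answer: 33723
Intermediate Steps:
G(Y, J) = 15 (G(Y, J) = -5 + (4 + 2*8) = -5 + (4 + 16) = -5 + 20 = 15)
V(h) = 2*h + 2*h*(52 + h) (V(h) = (h + (2*h)*(52 + h)) + h = (h + 2*h*(52 + h)) + h = 2*h + 2*h*(52 + h))
G(117, P) + V(-159) = 15 + 2*(-159)*(53 - 159) = 15 + 2*(-159)*(-106) = 15 + 33708 = 33723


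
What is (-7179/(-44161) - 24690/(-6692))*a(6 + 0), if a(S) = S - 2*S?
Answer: -1707565437/73881353 ≈ -23.112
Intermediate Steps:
a(S) = -S
(-7179/(-44161) - 24690/(-6692))*a(6 + 0) = (-7179/(-44161) - 24690/(-6692))*(-(6 + 0)) = (-7179*(-1/44161) - 24690*(-1/6692))*(-1*6) = (7179/44161 + 12345/3346)*(-6) = (569188479/147762706)*(-6) = -1707565437/73881353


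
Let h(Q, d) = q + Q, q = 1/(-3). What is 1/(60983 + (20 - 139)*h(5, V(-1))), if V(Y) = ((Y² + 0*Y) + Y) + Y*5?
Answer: 3/181283 ≈ 1.6549e-5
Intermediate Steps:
q = -⅓ (q = 1*(-⅓) = -⅓ ≈ -0.33333)
V(Y) = Y² + 6*Y (V(Y) = ((Y² + 0) + Y) + 5*Y = (Y² + Y) + 5*Y = (Y + Y²) + 5*Y = Y² + 6*Y)
h(Q, d) = -⅓ + Q
1/(60983 + (20 - 139)*h(5, V(-1))) = 1/(60983 + (20 - 139)*(-⅓ + 5)) = 1/(60983 - 119*14/3) = 1/(60983 - 1666/3) = 1/(181283/3) = 3/181283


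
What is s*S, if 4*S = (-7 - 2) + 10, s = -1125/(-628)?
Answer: 1125/2512 ≈ 0.44785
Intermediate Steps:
s = 1125/628 (s = -1125*(-1/628) = 1125/628 ≈ 1.7914)
S = ¼ (S = ((-7 - 2) + 10)/4 = (-9 + 10)/4 = (¼)*1 = ¼ ≈ 0.25000)
s*S = (1125/628)*(¼) = 1125/2512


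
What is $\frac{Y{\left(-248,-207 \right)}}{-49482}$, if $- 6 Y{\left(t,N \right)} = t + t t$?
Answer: $\frac{15314}{74223} \approx 0.20632$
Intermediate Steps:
$Y{\left(t,N \right)} = - \frac{t}{6} - \frac{t^{2}}{6}$ ($Y{\left(t,N \right)} = - \frac{t + t t}{6} = - \frac{t + t^{2}}{6} = - \frac{t}{6} - \frac{t^{2}}{6}$)
$\frac{Y{\left(-248,-207 \right)}}{-49482} = \frac{\left(- \frac{1}{6}\right) \left(-248\right) \left(1 - 248\right)}{-49482} = \left(- \frac{1}{6}\right) \left(-248\right) \left(-247\right) \left(- \frac{1}{49482}\right) = \left(- \frac{30628}{3}\right) \left(- \frac{1}{49482}\right) = \frac{15314}{74223}$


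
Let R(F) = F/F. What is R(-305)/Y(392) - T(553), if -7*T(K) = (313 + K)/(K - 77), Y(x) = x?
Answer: 1749/6664 ≈ 0.26245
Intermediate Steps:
R(F) = 1
T(K) = -(313 + K)/(7*(-77 + K)) (T(K) = -(313 + K)/(7*(K - 77)) = -(313 + K)/(7*(-77 + K)))
R(-305)/Y(392) - T(553) = 1/392 - (-313 - 1*553)/(7*(-77 + 553)) = 1*(1/392) - (-313 - 553)/(7*476) = 1/392 - (-866)/(7*476) = 1/392 - 1*(-433/1666) = 1/392 + 433/1666 = 1749/6664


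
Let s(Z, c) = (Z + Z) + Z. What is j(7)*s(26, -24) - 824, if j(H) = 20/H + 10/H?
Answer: -3428/7 ≈ -489.71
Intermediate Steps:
s(Z, c) = 3*Z (s(Z, c) = 2*Z + Z = 3*Z)
j(H) = 30/H
j(7)*s(26, -24) - 824 = (30/7)*(3*26) - 824 = (30*(1/7))*78 - 824 = (30/7)*78 - 824 = 2340/7 - 824 = -3428/7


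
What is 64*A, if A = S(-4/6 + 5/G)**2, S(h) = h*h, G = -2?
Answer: 521284/81 ≈ 6435.6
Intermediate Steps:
S(h) = h**2
A = 130321/1296 (A = ((-4/6 + 5/(-2))**2)**2 = ((-4*1/6 + 5*(-1/2))**2)**2 = ((-2/3 - 5/2)**2)**2 = ((-19/6)**2)**2 = (361/36)**2 = 130321/1296 ≈ 100.56)
64*A = 64*(130321/1296) = 521284/81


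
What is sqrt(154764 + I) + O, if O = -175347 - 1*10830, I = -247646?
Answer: -186177 + I*sqrt(92882) ≈ -1.8618e+5 + 304.77*I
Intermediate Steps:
O = -186177 (O = -175347 - 10830 = -186177)
sqrt(154764 + I) + O = sqrt(154764 - 247646) - 186177 = sqrt(-92882) - 186177 = I*sqrt(92882) - 186177 = -186177 + I*sqrt(92882)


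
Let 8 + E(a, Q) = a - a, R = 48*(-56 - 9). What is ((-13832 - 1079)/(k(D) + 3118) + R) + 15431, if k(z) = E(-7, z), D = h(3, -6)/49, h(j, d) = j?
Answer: 38272299/3110 ≈ 12306.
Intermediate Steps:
D = 3/49 ≈ 0.061224
R = -3120 (R = 48*(-65) = -3120)
E(a, Q) = -8 (E(a, Q) = -8 + (a - a) = -8 + 0 = -8)
k(z) = -8
((-13832 - 1079)/(k(D) + 3118) + R) + 15431 = ((-13832 - 1079)/(-8 + 3118) - 3120) + 15431 = (-14911/3110 - 3120) + 15431 = -9718111/3110 + 15431 = 38272299/3110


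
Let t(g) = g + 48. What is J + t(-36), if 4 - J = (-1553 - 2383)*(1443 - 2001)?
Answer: -2196272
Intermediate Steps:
t(g) = 48 + g
J = -2196284 (J = 4 - (-1553 - 2383)*(1443 - 2001) = 4 - (-3936)*(-558) = 4 - 1*2196288 = 4 - 2196288 = -2196284)
J + t(-36) = -2196284 + (48 - 36) = -2196284 + 12 = -2196272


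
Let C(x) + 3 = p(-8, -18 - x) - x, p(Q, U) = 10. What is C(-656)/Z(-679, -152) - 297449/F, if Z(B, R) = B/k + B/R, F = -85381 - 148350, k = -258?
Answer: 3079930721579/32534186545 ≈ 94.667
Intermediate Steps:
F = -233731
C(x) = 7 - x (C(x) = -3 + (10 - x) = 7 - x)
Z(B, R) = -B/258 + B/R (Z(B, R) = B/(-258) + B/R = B*(-1/258) + B/R = -B/258 + B/R)
C(-656)/Z(-679, -152) - 297449/F = (7 - 1*(-656))/(-1/258*(-679) - 679/(-152)) - 297449/(-233731) = (7 + 656)/(679/258 - 679*(-1/152)) - 297449*(-1/233731) = 663/(679/258 + 679/152) + 297449/233731 = 663/(139195/19608) + 297449/233731 = 663*(19608/139195) + 297449/233731 = 13000104/139195 + 297449/233731 = 3079930721579/32534186545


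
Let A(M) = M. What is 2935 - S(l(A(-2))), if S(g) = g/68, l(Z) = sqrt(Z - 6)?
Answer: 2935 - I*sqrt(2)/34 ≈ 2935.0 - 0.041595*I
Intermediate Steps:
l(Z) = sqrt(-6 + Z)
S(g) = g/68 (S(g) = g*(1/68) = g/68)
2935 - S(l(A(-2))) = 2935 - sqrt(-6 - 2)/68 = 2935 - sqrt(-8)/68 = 2935 - 2*I*sqrt(2)/68 = 2935 - I*sqrt(2)/34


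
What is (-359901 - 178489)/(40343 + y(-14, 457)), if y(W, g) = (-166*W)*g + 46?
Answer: -538390/1102457 ≈ -0.48835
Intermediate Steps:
y(W, g) = 46 - 166*W*g (y(W, g) = -166*W*g + 46 = 46 - 166*W*g)
(-359901 - 178489)/(40343 + y(-14, 457)) = (-359901 - 178489)/(40343 + (46 - 166*(-14)*457)) = -538390/(40343 + (46 + 1062068)) = -538390/(40343 + 1062114) = -538390/1102457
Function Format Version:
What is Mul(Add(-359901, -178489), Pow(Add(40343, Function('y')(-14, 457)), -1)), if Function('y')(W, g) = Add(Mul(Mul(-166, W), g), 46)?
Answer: Rational(-538390, 1102457) ≈ -0.48835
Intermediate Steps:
Function('y')(W, g) = Add(46, Mul(-166, W, g)) (Function('y')(W, g) = Add(Mul(-166, W, g), 46) = Add(46, Mul(-166, W, g)))
Mul(Add(-359901, -178489), Pow(Add(40343, Function('y')(-14, 457)), -1)) = Mul(Add(-359901, -178489), Pow(Add(40343, Add(46, Mul(-166, -14, 457))), -1)) = Mul(-538390, Pow(Add(40343, Add(46, 1062068)), -1)) = Mul(-538390, Pow(Add(40343, 1062114), -1)) = Mul(-538390, Pow(1102457, -1)) = Mul(-538390, Rational(1, 1102457)) = Rational(-538390, 1102457)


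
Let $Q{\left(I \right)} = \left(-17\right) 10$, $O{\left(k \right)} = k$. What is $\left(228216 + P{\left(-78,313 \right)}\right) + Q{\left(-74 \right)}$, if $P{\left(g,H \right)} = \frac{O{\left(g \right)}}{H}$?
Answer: $\frac{71378320}{313} \approx 2.2805 \cdot 10^{5}$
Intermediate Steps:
$P{\left(g,H \right)} = \frac{g}{H}$
$Q{\left(I \right)} = -170$
$\left(228216 + P{\left(-78,313 \right)}\right) + Q{\left(-74 \right)} = \left(228216 - \frac{78}{313}\right) - 170 = \frac{71431530}{313} - 170 = \frac{71378320}{313}$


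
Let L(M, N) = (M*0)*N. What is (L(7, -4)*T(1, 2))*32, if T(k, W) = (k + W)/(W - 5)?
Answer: 0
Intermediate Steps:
L(M, N) = 0 (L(M, N) = 0*N = 0)
T(k, W) = (W + k)/(-5 + W)
(L(7, -4)*T(1, 2))*32 = (0*((2 + 1)/(-5 + 2)))*32 = (0*(3/(-3)))*32 = (0*(-⅓*3))*32 = (0*(-1))*32 = 0*32 = 0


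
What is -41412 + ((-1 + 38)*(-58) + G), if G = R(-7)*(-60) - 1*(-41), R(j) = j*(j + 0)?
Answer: -46457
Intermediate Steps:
R(j) = j² (R(j) = j*j = j²)
G = -2899 (G = (-7)²*(-60) - 1*(-41) = 49*(-60) + 41 = -2940 + 41 = -2899)
-41412 + ((-1 + 38)*(-58) + G) = -41412 + ((-1 + 38)*(-58) - 2899) = -41412 + (37*(-58) - 2899) = -41412 + (-2146 - 2899) = -41412 - 5045 = -46457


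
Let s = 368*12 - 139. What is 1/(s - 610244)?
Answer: -1/605967 ≈ -1.6503e-6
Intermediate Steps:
s = 4277 (s = 4416 - 139 = 4277)
1/(s - 610244) = 1/(4277 - 610244) = 1/(-605967) = -1/605967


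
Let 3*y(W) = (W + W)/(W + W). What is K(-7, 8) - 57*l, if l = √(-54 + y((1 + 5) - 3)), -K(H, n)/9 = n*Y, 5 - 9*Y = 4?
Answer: -8 - 19*I*√483 ≈ -8.0 - 417.57*I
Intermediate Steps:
Y = ⅑ (Y = 5/9 - ⅑*4 = 5/9 - 4/9 = ⅑ ≈ 0.11111)
K(H, n) = -n (K(H, n) = -9*n/9 = -n)
y(W) = ⅓ (y(W) = ((W + W)/(W + W))/3 = ((2*W)/((2*W)))/3 = ((2*W)*(1/(2*W)))/3 = (⅓)*1 = ⅓)
l = I*√483/3 (l = √(-54 + ⅓) = √(-161/3) = I*√483/3 ≈ 7.3258*I)
K(-7, 8) - 57*l = -1*8 - 19*I*√483 = -8 - 19*I*√483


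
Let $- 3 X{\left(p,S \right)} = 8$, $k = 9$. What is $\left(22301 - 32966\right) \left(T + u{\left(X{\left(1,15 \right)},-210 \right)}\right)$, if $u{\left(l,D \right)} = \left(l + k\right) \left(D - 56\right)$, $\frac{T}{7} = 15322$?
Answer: $-1125896940$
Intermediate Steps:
$T = 107254$ ($T = 7 \cdot 15322 = 107254$)
$X{\left(p,S \right)} = - \frac{8}{3}$ ($X{\left(p,S \right)} = \left(- \frac{1}{3}\right) 8 = - \frac{8}{3}$)
$u{\left(l,D \right)} = \left(-56 + D\right) \left(9 + l\right)$ ($u{\left(l,D \right)} = \left(l + 9\right) \left(D - 56\right) = \left(9 + l\right) \left(-56 + D\right) = \left(-56 + D\right) \left(9 + l\right)$)
$\left(22301 - 32966\right) \left(T + u{\left(X{\left(1,15 \right)},-210 \right)}\right) = \left(22301 - 32966\right) \left(107254 - \frac{5054}{3}\right) = - 10665 \left(107254 + \left(-504 + \frac{448}{3} - 1890 + 560\right)\right) = - 10665 \left(107254 - \frac{5054}{3}\right) = \left(-10665\right) \frac{316708}{3} = -1125896940$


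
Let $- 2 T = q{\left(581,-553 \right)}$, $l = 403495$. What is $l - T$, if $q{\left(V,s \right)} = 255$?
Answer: $\frac{807245}{2} \approx 4.0362 \cdot 10^{5}$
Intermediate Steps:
$T = - \frac{255}{2}$ ($T = \left(- \frac{1}{2}\right) 255 = - \frac{255}{2} \approx -127.5$)
$l - T = 403495 - - \frac{255}{2} = 403495 + \frac{255}{2} = \frac{807245}{2}$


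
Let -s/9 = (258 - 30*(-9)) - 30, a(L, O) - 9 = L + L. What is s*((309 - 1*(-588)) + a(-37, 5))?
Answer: -3729024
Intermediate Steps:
a(L, O) = 9 + 2*L (a(L, O) = 9 + (L + L) = 9 + 2*L)
s = -4482 (s = -9*((258 - 30*(-9)) - 30) = -9*((258 + 270) - 30) = -9*(528 - 30) = -9*498 = -4482)
s*((309 - 1*(-588)) + a(-37, 5)) = -4482*((309 - 1*(-588)) + (9 + 2*(-37))) = -4482*((309 + 588) + (9 - 74)) = -4482*(897 - 65) = -4482*832 = -3729024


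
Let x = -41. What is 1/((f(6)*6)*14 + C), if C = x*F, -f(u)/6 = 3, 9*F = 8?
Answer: -9/13936 ≈ -0.00064581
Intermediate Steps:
F = 8/9 (F = (⅑)*8 = 8/9 ≈ 0.88889)
f(u) = -18 (f(u) = -6*3 = -18)
C = -328/9 (C = -41*8/9 = -328/9 ≈ -36.444)
1/((f(6)*6)*14 + C) = 1/(-18*6*14 - 328/9) = 1/(-108*14 - 328/9) = 1/(-1512 - 328/9) = 1/(-13936/9) = -9/13936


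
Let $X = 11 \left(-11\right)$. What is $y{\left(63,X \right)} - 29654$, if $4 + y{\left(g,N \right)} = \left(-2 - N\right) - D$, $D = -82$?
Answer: $-29457$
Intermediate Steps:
$X = -121$
$y{\left(g,N \right)} = 76 - N$ ($y{\left(g,N \right)} = -4 - \left(-80 + N\right) = 76 - N$)
$y{\left(63,X \right)} - 29654 = \left(76 - -121\right) - 29654 = \left(76 + 121\right) - 29654 = 197 - 29654 = -29457$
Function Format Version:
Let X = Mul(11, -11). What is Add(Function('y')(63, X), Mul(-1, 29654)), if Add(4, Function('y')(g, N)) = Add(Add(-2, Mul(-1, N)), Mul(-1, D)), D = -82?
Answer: -29457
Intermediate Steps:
X = -121
Function('y')(g, N) = Add(76, Mul(-1, N)) (Function('y')(g, N) = Add(-4, Add(Add(-2, Mul(-1, N)), Mul(-1, -82))) = Add(-4, Add(Add(-2, Mul(-1, N)), 82)) = Add(-4, Add(80, Mul(-1, N))) = Add(76, Mul(-1, N)))
Add(Function('y')(63, X), Mul(-1, 29654)) = Add(Add(76, Mul(-1, -121)), Mul(-1, 29654)) = Add(Add(76, 121), -29654) = Add(197, -29654) = -29457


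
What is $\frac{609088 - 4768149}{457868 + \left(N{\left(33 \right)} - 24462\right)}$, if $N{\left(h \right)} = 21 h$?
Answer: $- \frac{4159061}{434099} \approx -9.5809$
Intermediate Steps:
$\frac{609088 - 4768149}{457868 + \left(N{\left(33 \right)} - 24462\right)} = \frac{609088 - 4768149}{457868 + \left(21 \cdot 33 - 24462\right)} = - \frac{4159061}{457868 + \left(693 - 24462\right)} = - \frac{4159061}{457868 - 23769} = - \frac{4159061}{434099}$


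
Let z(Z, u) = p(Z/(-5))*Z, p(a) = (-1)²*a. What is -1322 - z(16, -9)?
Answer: -6354/5 ≈ -1270.8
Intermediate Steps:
p(a) = a (p(a) = 1*a = a)
z(Z, u) = -Z²/5 (z(Z, u) = (Z/(-5))*Z = (Z*(-⅕))*Z = (-Z/5)*Z = -Z²/5)
-1322 - z(16, -9) = -1322 - (-1)*16²/5 = -1322 - (-1)*256/5 = -1322 - 1*(-256/5) = -1322 + 256/5 = -6354/5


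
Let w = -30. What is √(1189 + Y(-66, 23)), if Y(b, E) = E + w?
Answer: √1182 ≈ 34.380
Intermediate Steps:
Y(b, E) = -30 + E (Y(b, E) = E - 30 = -30 + E)
√(1189 + Y(-66, 23)) = √(1189 + (-30 + 23)) = √(1189 - 7) = √1182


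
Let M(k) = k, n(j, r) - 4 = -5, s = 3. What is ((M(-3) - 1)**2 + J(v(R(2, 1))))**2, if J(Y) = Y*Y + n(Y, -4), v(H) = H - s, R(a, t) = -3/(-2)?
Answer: 4761/16 ≈ 297.56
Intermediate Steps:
n(j, r) = -1 (n(j, r) = 4 - 5 = -1)
R(a, t) = 3/2 (R(a, t) = -3*(-1/2) = 3/2)
v(H) = -3 + H (v(H) = H - 1*3 = H - 3 = -3 + H)
J(Y) = -1 + Y**2 (J(Y) = Y*Y - 1 = Y**2 - 1 = -1 + Y**2)
((M(-3) - 1)**2 + J(v(R(2, 1))))**2 = ((-3 - 1)**2 + (-1 + (-3 + 3/2)**2))**2 = ((-4)**2 + (-1 + (-3/2)**2))**2 = (16 + (-1 + 9/4))**2 = (16 + 5/4)**2 = (69/4)**2 = 4761/16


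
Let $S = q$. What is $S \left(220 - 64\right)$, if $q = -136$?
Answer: $-21216$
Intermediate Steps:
$S = -136$
$S \left(220 - 64\right) = - 136 \left(220 - 64\right) = \left(-136\right) 156 = -21216$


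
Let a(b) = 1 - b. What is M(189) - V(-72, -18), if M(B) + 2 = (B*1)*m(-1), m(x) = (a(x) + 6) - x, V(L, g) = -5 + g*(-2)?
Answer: 1668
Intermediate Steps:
V(L, g) = -5 - 2*g
m(x) = 7 - 2*x (m(x) = ((1 - x) + 6) - x = (7 - x) - x = 7 - 2*x)
M(B) = -2 + 9*B (M(B) = -2 + (B*1)*(7 - 2*(-1)) = -2 + B*(7 + 2) = -2 + B*9 = -2 + 9*B)
M(189) - V(-72, -18) = (-2 + 9*189) - (-5 - 2*(-18)) = (-2 + 1701) - (-5 + 36) = 1699 - 1*31 = 1699 - 31 = 1668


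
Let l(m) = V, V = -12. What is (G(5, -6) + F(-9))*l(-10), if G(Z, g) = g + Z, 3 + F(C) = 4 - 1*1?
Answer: 12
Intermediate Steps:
F(C) = 0 (F(C) = -3 + (4 - 1*1) = -3 + (4 - 1) = -3 + 3 = 0)
G(Z, g) = Z + g
l(m) = -12
(G(5, -6) + F(-9))*l(-10) = ((5 - 6) + 0)*(-12) = (-1 + 0)*(-12) = -1*(-12) = 12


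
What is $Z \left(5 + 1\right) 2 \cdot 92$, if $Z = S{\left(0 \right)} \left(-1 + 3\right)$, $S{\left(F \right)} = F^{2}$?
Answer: $0$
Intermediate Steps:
$Z = 0$ ($Z = 0^{2} \left(-1 + 3\right) = 0 \cdot 2 = 0$)
$Z \left(5 + 1\right) 2 \cdot 92 = 0 \left(5 + 1\right) 2 \cdot 92 = 0 \cdot 6 \cdot 2 \cdot 92 = 0 \cdot 12 \cdot 92 = 0 \cdot 92 = 0$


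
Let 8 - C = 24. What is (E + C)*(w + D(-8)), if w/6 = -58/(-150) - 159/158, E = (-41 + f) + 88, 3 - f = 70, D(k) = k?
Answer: 833148/1975 ≈ 421.85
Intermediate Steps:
C = -16 (C = 8 - 1*24 = 8 - 24 = -16)
f = -67 (f = 3 - 1*70 = 3 - 70 = -67)
E = -20 (E = (-41 - 67) + 88 = -108 + 88 = -20)
w = -7343/1975 (w = 6*(-58/(-150) - 159/158) = 6*(-58*(-1/150) - 159*1/158) = 6*(29/75 - 159/158) = 6*(-7343/11850) = -7343/1975 ≈ -3.7180)
(E + C)*(w + D(-8)) = (-20 - 16)*(-7343/1975 - 8) = -36*(-23143/1975) = 833148/1975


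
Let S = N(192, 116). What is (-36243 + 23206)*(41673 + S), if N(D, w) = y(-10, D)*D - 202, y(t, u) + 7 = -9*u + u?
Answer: 3321632045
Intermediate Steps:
y(t, u) = -7 - 8*u (y(t, u) = -7 + (-9*u + u) = -7 - 8*u)
N(D, w) = -202 + D*(-7 - 8*D) (N(D, w) = (-7 - 8*D)*D - 202 = D*(-7 - 8*D) - 202 = -202 + D*(-7 - 8*D))
S = -296458 (S = -202 - 1*192*(7 + 8*192) = -202 - 1*192*(7 + 1536) = -202 - 1*192*1543 = -202 - 296256 = -296458)
(-36243 + 23206)*(41673 + S) = (-36243 + 23206)*(41673 - 296458) = -13037*(-254785) = 3321632045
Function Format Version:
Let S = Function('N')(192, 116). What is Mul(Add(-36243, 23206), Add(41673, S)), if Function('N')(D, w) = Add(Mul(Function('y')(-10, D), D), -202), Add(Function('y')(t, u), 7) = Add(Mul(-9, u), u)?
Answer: 3321632045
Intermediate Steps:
Function('y')(t, u) = Add(-7, Mul(-8, u)) (Function('y')(t, u) = Add(-7, Add(Mul(-9, u), u)) = Add(-7, Mul(-8, u)))
Function('N')(D, w) = Add(-202, Mul(D, Add(-7, Mul(-8, D)))) (Function('N')(D, w) = Add(Mul(Add(-7, Mul(-8, D)), D), -202) = Add(Mul(D, Add(-7, Mul(-8, D))), -202) = Add(-202, Mul(D, Add(-7, Mul(-8, D)))))
S = -296458 (S = Add(-202, Mul(-1, 192, Add(7, Mul(8, 192)))) = Add(-202, Mul(-1, 192, Add(7, 1536))) = Add(-202, Mul(-1, 192, 1543)) = Add(-202, -296256) = -296458)
Mul(Add(-36243, 23206), Add(41673, S)) = Mul(Add(-36243, 23206), Add(41673, -296458)) = Mul(-13037, -254785) = 3321632045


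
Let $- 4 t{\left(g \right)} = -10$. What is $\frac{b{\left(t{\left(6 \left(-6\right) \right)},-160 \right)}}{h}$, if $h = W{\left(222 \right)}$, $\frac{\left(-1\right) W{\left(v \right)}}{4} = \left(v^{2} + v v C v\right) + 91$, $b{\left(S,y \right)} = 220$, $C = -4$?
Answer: $\frac{55}{43714817} \approx 1.2582 \cdot 10^{-6}$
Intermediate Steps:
$t{\left(g \right)} = \frac{5}{2}$ ($t{\left(g \right)} = \left(- \frac{1}{4}\right) \left(-10\right) = \frac{5}{2}$)
$W{\left(v \right)} = -364 - 4 v^{2} + 16 v^{3}$ ($W{\left(v \right)} = - 4 \left(\left(v^{2} + v v \left(-4\right) v\right) + 91\right) = - 4 \left(\left(v^{2} + v^{2} \left(-4\right) v\right) + 91\right) = - 4 \left(\left(v^{2} + - 4 v^{2} v\right) + 91\right) = - 4 \left(\left(v^{2} - 4 v^{3}\right) + 91\right) = - 4 \left(91 + v^{2} - 4 v^{3}\right) = -364 - 4 v^{2} + 16 v^{3}$)
$h = 174859268$ ($h = -364 - 4 \cdot 222^{2} + 16 \cdot 222^{3} = -364 - 197136 + 16 \cdot 10941048 = -364 - 197136 + 175056768 = 174859268$)
$\frac{b{\left(t{\left(6 \left(-6\right) \right)},-160 \right)}}{h} = \frac{220}{174859268} = 220 \cdot \frac{1}{174859268} = \frac{55}{43714817}$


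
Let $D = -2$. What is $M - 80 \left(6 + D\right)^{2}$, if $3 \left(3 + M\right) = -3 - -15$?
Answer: $-1279$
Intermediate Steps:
$M = 1$ ($M = -3 + \frac{-3 - -15}{3} = -3 + \frac{-3 + 15}{3} = -3 + \frac{1}{3} \cdot 12 = -3 + 4 = 1$)
$M - 80 \left(6 + D\right)^{2} = 1 - 80 \left(6 - 2\right)^{2} = 1 - 80 \cdot 4^{2} = 1 - 1280 = -1279$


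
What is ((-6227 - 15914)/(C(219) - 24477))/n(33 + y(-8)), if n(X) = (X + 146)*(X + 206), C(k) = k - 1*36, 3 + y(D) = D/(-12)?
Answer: 66423/3047277400 ≈ 2.1797e-5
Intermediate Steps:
y(D) = -3 - D/12 (y(D) = -3 + D/(-12) = -3 + D*(-1/12) = -3 - D/12)
C(k) = -36 + k (C(k) = k - 36 = -36 + k)
n(X) = (146 + X)*(206 + X)
((-6227 - 15914)/(C(219) - 24477))/n(33 + y(-8)) = ((-6227 - 15914)/((-36 + 219) - 24477))/(30076 + (33 + (-3 - 1/12*(-8)))² + 352*(33 + (-3 - 1/12*(-8)))) = (-22141/(183 - 24477))/(30076 + (33 + (-3 + ⅔))² + 352*(33 + (-3 + ⅔))) = (-22141/(-24294))/(30076 + (33 - 7/3)² + 352*(33 - 7/3)) = (-22141*(-1/24294))/(30076 + (92/3)² + 352*(92/3)) = 22141/(24294*(30076 + 8464/9 + 32384/3)) = 22141/(24294*(376300/9)) = (22141/24294)*(9/376300) = 66423/3047277400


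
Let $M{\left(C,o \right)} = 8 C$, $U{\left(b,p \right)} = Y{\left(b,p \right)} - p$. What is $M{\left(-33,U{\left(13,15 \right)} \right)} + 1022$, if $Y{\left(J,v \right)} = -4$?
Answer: $758$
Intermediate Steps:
$U{\left(b,p \right)} = -4 - p$
$M{\left(-33,U{\left(13,15 \right)} \right)} + 1022 = 8 \left(-33\right) + 1022 = -264 + 1022 = 758$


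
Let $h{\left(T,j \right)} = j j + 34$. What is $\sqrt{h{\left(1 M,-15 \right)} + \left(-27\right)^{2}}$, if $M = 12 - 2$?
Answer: $2 \sqrt{247} \approx 31.432$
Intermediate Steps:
$M = 10$
$h{\left(T,j \right)} = 34 + j^{2}$ ($h{\left(T,j \right)} = j^{2} + 34 = 34 + j^{2}$)
$\sqrt{h{\left(1 M,-15 \right)} + \left(-27\right)^{2}} = \sqrt{\left(34 + \left(-15\right)^{2}\right) + \left(-27\right)^{2}} = \sqrt{\left(34 + 225\right) + 729} = \sqrt{259 + 729} = \sqrt{988} = 2 \sqrt{247}$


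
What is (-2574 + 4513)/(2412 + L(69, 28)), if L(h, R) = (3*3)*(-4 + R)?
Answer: 1939/2628 ≈ 0.73782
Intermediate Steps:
L(h, R) = -36 + 9*R (L(h, R) = 9*(-4 + R) = -36 + 9*R)
(-2574 + 4513)/(2412 + L(69, 28)) = (-2574 + 4513)/(2412 + (-36 + 9*28)) = 1939/(2412 + (-36 + 252)) = 1939/(2412 + 216) = 1939/2628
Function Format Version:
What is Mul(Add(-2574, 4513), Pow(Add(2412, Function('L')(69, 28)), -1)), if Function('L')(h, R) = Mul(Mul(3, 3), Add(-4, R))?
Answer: Rational(1939, 2628) ≈ 0.73782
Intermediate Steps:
Function('L')(h, R) = Add(-36, Mul(9, R)) (Function('L')(h, R) = Mul(9, Add(-4, R)) = Add(-36, Mul(9, R)))
Mul(Add(-2574, 4513), Pow(Add(2412, Function('L')(69, 28)), -1)) = Mul(Add(-2574, 4513), Pow(Add(2412, Add(-36, Mul(9, 28))), -1)) = Mul(1939, Pow(Add(2412, Add(-36, 252)), -1)) = Mul(1939, Pow(Add(2412, 216), -1)) = Mul(1939, Pow(2628, -1)) = Mul(1939, Rational(1, 2628)) = Rational(1939, 2628)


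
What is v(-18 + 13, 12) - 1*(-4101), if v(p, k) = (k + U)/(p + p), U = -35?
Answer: 41033/10 ≈ 4103.3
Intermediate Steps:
v(p, k) = (-35 + k)/(2*p) (v(p, k) = (k - 35)/(p + p) = (-35 + k)/((2*p)) = (-35 + k)*(1/(2*p)) = (-35 + k)/(2*p))
v(-18 + 13, 12) - 1*(-4101) = (-35 + 12)/(2*(-18 + 13)) - 1*(-4101) = (½)*(-23)/(-5) + 4101 = (½)*(-⅕)*(-23) + 4101 = 23/10 + 4101 = 41033/10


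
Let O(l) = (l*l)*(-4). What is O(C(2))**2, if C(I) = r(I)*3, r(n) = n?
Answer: 20736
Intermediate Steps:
C(I) = 3*I (C(I) = I*3 = 3*I)
O(l) = -4*l**2 (O(l) = l**2*(-4) = -4*l**2)
O(C(2))**2 = (-4*(3*2)**2)**2 = (-4*6**2)**2 = (-4*36)**2 = (-144)**2 = 20736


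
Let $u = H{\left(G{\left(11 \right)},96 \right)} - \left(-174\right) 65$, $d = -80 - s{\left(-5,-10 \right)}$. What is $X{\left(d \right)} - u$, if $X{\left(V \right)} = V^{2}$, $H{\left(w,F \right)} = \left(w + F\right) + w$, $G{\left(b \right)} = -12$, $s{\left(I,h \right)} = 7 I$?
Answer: $-9357$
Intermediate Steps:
$d = -45$ ($d = -80 - 7 \left(-5\right) = -80 - -35 = -80 + 35 = -45$)
$H{\left(w,F \right)} = F + 2 w$ ($H{\left(w,F \right)} = \left(F + w\right) + w = F + 2 w$)
$u = 11382$ ($u = \left(96 + 2 \left(-12\right)\right) - \left(-174\right) 65 = \left(96 - 24\right) - -11310 = 72 + 11310 = 11382$)
$X{\left(d \right)} - u = \left(-45\right)^{2} - 11382 = 2025 - 11382 = -9357$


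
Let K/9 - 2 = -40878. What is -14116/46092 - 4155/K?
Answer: -138931619/471014148 ≈ -0.29496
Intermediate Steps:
K = -367884 (K = 18 + 9*(-40878) = 18 - 367902 = -367884)
-14116/46092 - 4155/K = -14116/46092 - 4155/(-367884) = -14116*1/46092 - 4155*(-1/367884) = -3529/11523 + 1385/122628 = -138931619/471014148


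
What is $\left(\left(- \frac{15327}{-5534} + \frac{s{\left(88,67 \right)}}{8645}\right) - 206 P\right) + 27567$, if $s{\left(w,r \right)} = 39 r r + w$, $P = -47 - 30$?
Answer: $\frac{2078807295291}{47841430} \approx 43452.0$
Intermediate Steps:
$P = -77$ ($P = -47 - 30 = -77$)
$s{\left(w,r \right)} = w + 39 r^{2}$ ($s{\left(w,r \right)} = 39 r^{2} + w = w + 39 r^{2}$)
$\left(\left(- \frac{15327}{-5534} + \frac{s{\left(88,67 \right)}}{8645}\right) - 206 P\right) + 27567 = \left(\left(- \frac{15327}{-5534} + \frac{88 + 39 \cdot 67^{2}}{8645}\right) - -15862\right) + 27567 = \left(\left(\left(-15327\right) \left(- \frac{1}{5534}\right) + \left(88 + 39 \cdot 4489\right) \frac{1}{8645}\right) + 15862\right) + 27567 = \left(\left(\frac{15327}{5534} + \left(88 + 175071\right) \frac{1}{8645}\right) + 15862\right) + 27567 = \left(\left(\frac{15327}{5534} + 175159 \cdot \frac{1}{8645}\right) + 15862\right) + 27567 = \left(\left(\frac{15327}{5534} + \frac{175159}{8645}\right) + 15862\right) + 27567 = \left(\frac{1101831821}{47841430} + 15862\right) + 27567 = \frac{759962594481}{47841430} + 27567 = \frac{2078807295291}{47841430}$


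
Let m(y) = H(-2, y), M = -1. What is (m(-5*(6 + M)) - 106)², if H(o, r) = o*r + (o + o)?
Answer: 3600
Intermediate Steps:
H(o, r) = 2*o + o*r (H(o, r) = o*r + 2*o = 2*o + o*r)
m(y) = -4 - 2*y (m(y) = -2*(2 + y) = -4 - 2*y)
(m(-5*(6 + M)) - 106)² = ((-4 - (-10)*(6 - 1)) - 106)² = ((-4 - (-10)*5) - 106)² = ((-4 - 2*(-25)) - 106)² = ((-4 + 50) - 106)² = (46 - 106)² = (-60)² = 3600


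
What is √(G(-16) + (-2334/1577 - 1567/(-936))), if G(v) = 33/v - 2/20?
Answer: I*√2978252741035/1230060 ≈ 1.403*I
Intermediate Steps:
G(v) = -⅒ + 33/v (G(v) = 33/v - 2*1/20 = 33/v - ⅒ = -⅒ + 33/v)
√(G(-16) + (-2334/1577 - 1567/(-936))) = √((⅒)*(330 - 1*(-16))/(-16) + (-2334/1577 - 1567/(-936))) = √((⅒)*(-1/16)*(330 + 16) + (-2334*1/1577 - 1567*(-1/936))) = √((⅒)*(-1/16)*346 + (-2334/1577 + 1567/936)) = √(-173/80 + 286535/1476072) = √(-29054707/14760720) = I*√2978252741035/1230060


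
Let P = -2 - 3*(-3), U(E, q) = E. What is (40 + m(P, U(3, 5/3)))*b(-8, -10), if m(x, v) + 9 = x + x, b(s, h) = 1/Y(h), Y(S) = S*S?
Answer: 9/20 ≈ 0.45000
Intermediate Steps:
Y(S) = S²
b(s, h) = h⁻² (b(s, h) = 1/(h²) = h⁻²)
P = 7 (P = -2 + 9 = 7)
m(x, v) = -9 + 2*x (m(x, v) = -9 + (x + x) = -9 + 2*x)
(40 + m(P, U(3, 5/3)))*b(-8, -10) = (40 + (-9 + 2*7))/(-10)² = (40 + (-9 + 14))*(1/100) = (40 + 5)*(1/100) = 45*(1/100) = 9/20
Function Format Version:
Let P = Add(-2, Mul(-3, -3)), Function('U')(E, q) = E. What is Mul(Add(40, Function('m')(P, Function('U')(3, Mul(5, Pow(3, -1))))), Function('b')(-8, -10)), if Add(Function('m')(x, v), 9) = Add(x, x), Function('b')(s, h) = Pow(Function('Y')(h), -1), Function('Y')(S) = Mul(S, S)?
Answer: Rational(9, 20) ≈ 0.45000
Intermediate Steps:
Function('Y')(S) = Pow(S, 2)
Function('b')(s, h) = Pow(h, -2) (Function('b')(s, h) = Pow(Pow(h, 2), -1) = Pow(h, -2))
P = 7 (P = Add(-2, 9) = 7)
Function('m')(x, v) = Add(-9, Mul(2, x)) (Function('m')(x, v) = Add(-9, Add(x, x)) = Add(-9, Mul(2, x)))
Mul(Add(40, Function('m')(P, Function('U')(3, Mul(5, Pow(3, -1))))), Function('b')(-8, -10)) = Mul(Add(40, Add(-9, Mul(2, 7))), Pow(-10, -2)) = Mul(Add(40, Add(-9, 14)), Rational(1, 100)) = Mul(Add(40, 5), Rational(1, 100)) = Mul(45, Rational(1, 100)) = Rational(9, 20)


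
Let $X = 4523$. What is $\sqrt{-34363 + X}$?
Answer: $4 i \sqrt{1865} \approx 172.74 i$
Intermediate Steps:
$\sqrt{-34363 + X} = \sqrt{-34363 + 4523} = \sqrt{-29840} = 4 i \sqrt{1865}$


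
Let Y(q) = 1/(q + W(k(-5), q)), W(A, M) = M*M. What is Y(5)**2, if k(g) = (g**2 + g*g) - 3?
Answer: 1/900 ≈ 0.0011111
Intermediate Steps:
k(g) = -3 + 2*g**2 (k(g) = (g**2 + g**2) - 3 = 2*g**2 - 3 = -3 + 2*g**2)
W(A, M) = M**2
Y(q) = 1/(q + q**2)
Y(5)**2 = (1/(5*(1 + 5)))**2 = ((1/5)/6)**2 = ((1/5)*(1/6))**2 = (1/30)**2 = 1/900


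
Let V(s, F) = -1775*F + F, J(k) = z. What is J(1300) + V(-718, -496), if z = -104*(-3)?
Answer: 880216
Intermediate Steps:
z = 312
J(k) = 312
V(s, F) = -1774*F
J(1300) + V(-718, -496) = 312 - 1774*(-496) = 312 + 879904 = 880216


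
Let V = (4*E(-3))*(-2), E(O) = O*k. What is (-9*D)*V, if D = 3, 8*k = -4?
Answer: 324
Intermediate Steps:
k = -1/2 (k = (1/8)*(-4) = -1/2 ≈ -0.50000)
E(O) = -O/2 (E(O) = O*(-1/2) = -O/2)
V = -12 (V = (4*(-1/2*(-3)))*(-2) = (4*(3/2))*(-2) = 6*(-2) = -12)
(-9*D)*V = -9*3*(-12) = -27*(-12) = 324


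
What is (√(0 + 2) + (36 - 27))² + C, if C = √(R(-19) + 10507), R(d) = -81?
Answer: √10426 + (9 + √2)² ≈ 210.56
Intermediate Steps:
C = √10426 (C = √(-81 + 10507) = √10426 ≈ 102.11)
(√(0 + 2) + (36 - 27))² + C = (√(0 + 2) + (36 - 27))² + √10426 = (√2 + 9)² + √10426 = (9 + √2)² + √10426 = √10426 + (9 + √2)²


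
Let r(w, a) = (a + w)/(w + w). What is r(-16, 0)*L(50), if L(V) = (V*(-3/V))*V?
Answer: -75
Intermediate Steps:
r(w, a) = (a + w)/(2*w) (r(w, a) = (a + w)/((2*w)) = (a + w)*(1/(2*w)) = (a + w)/(2*w))
L(V) = -3*V
r(-16, 0)*L(50) = ((½)*(0 - 16)/(-16))*(-3*50) = ((½)*(-1/16)*(-16))*(-150) = (½)*(-150) = -75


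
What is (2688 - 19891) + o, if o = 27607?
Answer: 10404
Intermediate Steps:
(2688 - 19891) + o = (2688 - 19891) + 27607 = -17203 + 27607 = 10404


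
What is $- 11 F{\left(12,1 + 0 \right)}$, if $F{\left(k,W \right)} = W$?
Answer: $-11$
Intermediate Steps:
$- 11 F{\left(12,1 + 0 \right)} = - 11 \left(1 + 0\right) = \left(-11\right) 1 = -11$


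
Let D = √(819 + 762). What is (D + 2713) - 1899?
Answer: 814 + √1581 ≈ 853.76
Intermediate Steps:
D = √1581 ≈ 39.762
(D + 2713) - 1899 = (√1581 + 2713) - 1899 = (2713 + √1581) - 1899 = 814 + √1581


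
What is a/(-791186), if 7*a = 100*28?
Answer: -200/395593 ≈ -0.00050557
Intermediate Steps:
a = 400 (a = (100*28)/7 = (⅐)*2800 = 400)
a/(-791186) = 400/(-791186) = 400*(-1/791186) = -200/395593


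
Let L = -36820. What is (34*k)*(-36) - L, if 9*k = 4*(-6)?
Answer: 40084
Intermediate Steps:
k = -8/3 (k = (4*(-6))/9 = (1/9)*(-24) = -8/3 ≈ -2.6667)
(34*k)*(-36) - L = (34*(-8/3))*(-36) - 1*(-36820) = -272/3*(-36) + 36820 = 3264 + 36820 = 40084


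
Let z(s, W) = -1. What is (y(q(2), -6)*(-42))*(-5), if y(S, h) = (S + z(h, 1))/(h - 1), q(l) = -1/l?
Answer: 45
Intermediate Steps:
y(S, h) = (-1 + S)/(-1 + h) (y(S, h) = (S - 1)/(h - 1) = (-1 + S)/(-1 + h))
(y(q(2), -6)*(-42))*(-5) = (((-1 - 1/2)/(-1 - 6))*(-42))*(-5) = (((-1 - 1*½)/(-7))*(-42))*(-5) = (-(-1 - ½)/7*(-42))*(-5) = (-⅐*(-3/2)*(-42))*(-5) = ((3/14)*(-42))*(-5) = -9*(-5) = 45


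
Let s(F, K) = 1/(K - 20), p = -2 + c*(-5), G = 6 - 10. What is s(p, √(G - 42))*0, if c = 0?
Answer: 0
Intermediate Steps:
G = -4
p = -2 (p = -2 + 0*(-5) = -2 + 0 = -2)
s(F, K) = 1/(-20 + K)
s(p, √(G - 42))*0 = 0/(-20 + √(-4 - 42)) = 0/(-20 + √(-46)) = 0/(-20 + I*√46) = 0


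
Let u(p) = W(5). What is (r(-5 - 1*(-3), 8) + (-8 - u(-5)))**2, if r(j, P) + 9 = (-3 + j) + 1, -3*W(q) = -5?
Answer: 4624/9 ≈ 513.78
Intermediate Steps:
W(q) = 5/3 (W(q) = -1/3*(-5) = 5/3)
u(p) = 5/3
r(j, P) = -11 + j (r(j, P) = -9 + ((-3 + j) + 1) = -9 + (-2 + j) = -11 + j)
(r(-5 - 1*(-3), 8) + (-8 - u(-5)))**2 = ((-11 + (-5 - 1*(-3))) + (-8 - 1*5/3))**2 = ((-11 + (-5 + 3)) + (-8 - 5/3))**2 = ((-11 - 2) - 29/3)**2 = (-13 - 29/3)**2 = (-68/3)**2 = 4624/9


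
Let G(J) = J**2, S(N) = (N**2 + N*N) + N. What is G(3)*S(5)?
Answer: 495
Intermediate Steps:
S(N) = N + 2*N**2 (S(N) = (N**2 + N**2) + N = 2*N**2 + N = N + 2*N**2)
G(3)*S(5) = 3**2*(5*(1 + 2*5)) = 9*(5*(1 + 10)) = 9*(5*11) = 9*55 = 495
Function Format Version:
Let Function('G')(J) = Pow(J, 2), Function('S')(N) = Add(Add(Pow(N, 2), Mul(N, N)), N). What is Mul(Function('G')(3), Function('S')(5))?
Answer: 495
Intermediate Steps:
Function('S')(N) = Add(N, Mul(2, Pow(N, 2))) (Function('S')(N) = Add(Add(Pow(N, 2), Pow(N, 2)), N) = Add(Mul(2, Pow(N, 2)), N) = Add(N, Mul(2, Pow(N, 2))))
Mul(Function('G')(3), Function('S')(5)) = Mul(Pow(3, 2), Mul(5, Add(1, Mul(2, 5)))) = Mul(9, Mul(5, Add(1, 10))) = Mul(9, Mul(5, 11)) = Mul(9, 55) = 495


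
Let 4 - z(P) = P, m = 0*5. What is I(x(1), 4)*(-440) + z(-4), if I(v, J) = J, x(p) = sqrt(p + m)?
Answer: -1752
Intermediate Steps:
m = 0
z(P) = 4 - P
x(p) = sqrt(p) (x(p) = sqrt(p + 0) = sqrt(p))
I(x(1), 4)*(-440) + z(-4) = 4*(-440) + (4 - 1*(-4)) = -1760 + (4 + 4) = -1760 + 8 = -1752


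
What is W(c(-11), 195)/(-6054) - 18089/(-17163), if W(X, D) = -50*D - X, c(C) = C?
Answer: 92220421/34634934 ≈ 2.6626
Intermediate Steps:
W(X, D) = -X - 50*D
W(c(-11), 195)/(-6054) - 18089/(-17163) = (-1*(-11) - 50*195)/(-6054) - 18089/(-17163) = (11 - 9750)*(-1/6054) - 18089*(-1/17163) = -9739*(-1/6054) + 18089/17163 = 9739/6054 + 18089/17163 = 92220421/34634934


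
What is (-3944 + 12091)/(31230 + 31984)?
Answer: 8147/63214 ≈ 0.12888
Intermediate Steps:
(-3944 + 12091)/(31230 + 31984) = 8147/63214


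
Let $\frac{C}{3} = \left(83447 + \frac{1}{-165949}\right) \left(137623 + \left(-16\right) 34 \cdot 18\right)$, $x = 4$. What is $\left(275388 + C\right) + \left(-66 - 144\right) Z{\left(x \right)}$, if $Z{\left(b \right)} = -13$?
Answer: $\frac{5310636586247568}{165949} \approx 3.2002 \cdot 10^{10}$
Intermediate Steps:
$C = \frac{5310590432843586}{165949}$ ($C = 3 \left(83447 + \frac{1}{-165949}\right) \left(137623 + \left(-16\right) 34 \cdot 18\right) = 3 \left(83447 - \frac{1}{165949}\right) \left(137623 - 9792\right) = 3 \frac{13847946202 \left(137623 - 9792\right)}{165949} = 3 \cdot \frac{13847946202}{165949} \cdot 127831 = 3 \cdot \frac{1770196810947862}{165949} = \frac{5310590432843586}{165949} \approx 3.2001 \cdot 10^{10}$)
$\left(275388 + C\right) + \left(-66 - 144\right) Z{\left(x \right)} = \left(275388 + \frac{5310590432843586}{165949}\right) + \left(-66 - 144\right) \left(-13\right) = \frac{5310636133206798}{165949} - -2730 = \frac{5310636133206798}{165949} + 2730 = \frac{5310636586247568}{165949}$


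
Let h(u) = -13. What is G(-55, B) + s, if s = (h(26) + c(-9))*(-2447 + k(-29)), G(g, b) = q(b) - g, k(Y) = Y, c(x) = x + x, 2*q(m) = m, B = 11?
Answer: 153633/2 ≈ 76817.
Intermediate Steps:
q(m) = m/2
c(x) = 2*x
G(g, b) = b/2 - g
s = 76756 (s = (-13 + 2*(-9))*(-2447 - 29) = (-13 - 18)*(-2476) = -31*(-2476) = 76756)
G(-55, B) + s = ((1/2)*11 - 1*(-55)) + 76756 = (11/2 + 55) + 76756 = 121/2 + 76756 = 153633/2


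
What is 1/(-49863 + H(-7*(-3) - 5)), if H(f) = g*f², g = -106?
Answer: -1/76999 ≈ -1.2987e-5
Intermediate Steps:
H(f) = -106*f²
1/(-49863 + H(-7*(-3) - 5)) = 1/(-49863 - 106*(-7*(-3) - 5)²) = 1/(-49863 - 106*(21 - 5)²) = 1/(-49863 - 106*16²) = 1/(-49863 - 106*256) = 1/(-49863 - 27136) = 1/(-76999) = -1/76999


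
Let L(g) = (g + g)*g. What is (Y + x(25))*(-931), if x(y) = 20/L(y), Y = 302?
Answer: -35147112/125 ≈ -2.8118e+5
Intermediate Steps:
L(g) = 2*g² (L(g) = (2*g)*g = 2*g²)
x(y) = 10/y² (x(y) = 20/((2*y²)) = 20*(1/(2*y²)) = 10/y²)
(Y + x(25))*(-931) = (302 + 10/25²)*(-931) = (302 + 10*(1/625))*(-931) = (302 + 2/125)*(-931) = (37752/125)*(-931) = -35147112/125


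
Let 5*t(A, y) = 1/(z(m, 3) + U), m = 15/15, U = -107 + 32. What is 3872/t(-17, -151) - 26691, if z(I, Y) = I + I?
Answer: -1439971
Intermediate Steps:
U = -75
m = 1 (m = 15*(1/15) = 1)
z(I, Y) = 2*I
t(A, y) = -1/365 (t(A, y) = 1/(5*(2*1 - 75)) = 1/(5*(2 - 75)) = (⅕)/(-73) = (⅕)*(-1/73) = -1/365)
3872/t(-17, -151) - 26691 = 3872/(-1/365) - 26691 = 3872*(-365) - 26691 = -1413280 - 26691 = -1439971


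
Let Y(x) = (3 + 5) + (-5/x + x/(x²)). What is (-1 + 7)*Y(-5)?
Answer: 264/5 ≈ 52.800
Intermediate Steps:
Y(x) = 8 - 4/x (Y(x) = 8 + (-5/x + x/x²) = 8 + (-5/x + 1/x) = 8 - 4/x)
(-1 + 7)*Y(-5) = (-1 + 7)*(8 - 4/(-5)) = 6*(8 - 4*(-⅕)) = 6*(8 + ⅘) = 6*(44/5) = 264/5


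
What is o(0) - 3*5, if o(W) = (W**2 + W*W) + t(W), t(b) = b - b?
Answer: -15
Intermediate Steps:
t(b) = 0
o(W) = 2*W**2 (o(W) = (W**2 + W*W) + 0 = (W**2 + W**2) + 0 = 2*W**2 + 0 = 2*W**2)
o(0) - 3*5 = 2*0**2 - 3*5 = 2*0 - 15 = 0 - 15 = -15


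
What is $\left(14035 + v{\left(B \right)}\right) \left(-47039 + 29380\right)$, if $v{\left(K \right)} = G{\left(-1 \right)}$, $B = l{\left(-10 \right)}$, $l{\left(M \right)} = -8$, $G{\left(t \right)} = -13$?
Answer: $-247614498$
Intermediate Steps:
$B = -8$
$v{\left(K \right)} = -13$
$\left(14035 + v{\left(B \right)}\right) \left(-47039 + 29380\right) = \left(14035 - 13\right) \left(-47039 + 29380\right) = 14022 \left(-17659\right) = -247614498$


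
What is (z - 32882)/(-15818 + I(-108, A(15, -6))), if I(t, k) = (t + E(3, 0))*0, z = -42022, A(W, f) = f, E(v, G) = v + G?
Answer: 37452/7909 ≈ 4.7354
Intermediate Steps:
E(v, G) = G + v
I(t, k) = 0 (I(t, k) = (t + (0 + 3))*0 = (t + 3)*0 = (3 + t)*0 = 0)
(z - 32882)/(-15818 + I(-108, A(15, -6))) = (-42022 - 32882)/(-15818 + 0) = -74904/(-15818) = -74904*(-1/15818) = 37452/7909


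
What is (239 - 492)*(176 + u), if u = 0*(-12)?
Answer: -44528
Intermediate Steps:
u = 0
(239 - 492)*(176 + u) = (239 - 492)*(176 + 0) = -253*176 = -44528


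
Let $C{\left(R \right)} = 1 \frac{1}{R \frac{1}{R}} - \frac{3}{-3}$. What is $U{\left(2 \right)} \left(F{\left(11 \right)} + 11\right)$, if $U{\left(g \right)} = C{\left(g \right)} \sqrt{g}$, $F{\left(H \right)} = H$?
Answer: $44 \sqrt{2} \approx 62.225$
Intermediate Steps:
$C{\left(R \right)} = 2$ ($C{\left(R \right)} = 1 \cdot 1^{-1} - -1 = 1 \cdot 1 + 1 = 1 + 1 = 2$)
$U{\left(g \right)} = 2 \sqrt{g}$
$U{\left(2 \right)} \left(F{\left(11 \right)} + 11\right) = 2 \sqrt{2} \left(11 + 11\right) = 2 \sqrt{2} \cdot 22 = 44 \sqrt{2}$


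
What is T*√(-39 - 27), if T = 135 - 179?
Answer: -44*I*√66 ≈ -357.46*I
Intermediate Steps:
T = -44
T*√(-39 - 27) = -44*√(-39 - 27) = -44*I*√66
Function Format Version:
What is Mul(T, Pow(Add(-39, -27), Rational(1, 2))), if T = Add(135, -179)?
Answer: Mul(-44, I, Pow(66, Rational(1, 2))) ≈ Mul(-357.46, I)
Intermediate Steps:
T = -44
Mul(T, Pow(Add(-39, -27), Rational(1, 2))) = Mul(-44, Pow(Add(-39, -27), Rational(1, 2))) = Mul(-44, Pow(-66, Rational(1, 2))) = Mul(-44, Mul(I, Pow(66, Rational(1, 2)))) = Mul(-44, I, Pow(66, Rational(1, 2)))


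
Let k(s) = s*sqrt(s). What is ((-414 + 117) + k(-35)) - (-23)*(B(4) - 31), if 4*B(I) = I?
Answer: -987 - 35*I*sqrt(35) ≈ -987.0 - 207.06*I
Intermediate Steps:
k(s) = s**(3/2)
B(I) = I/4
((-414 + 117) + k(-35)) - (-23)*(B(4) - 31) = ((-414 + 117) + (-35)**(3/2)) - (-23)*((1/4)*4 - 31) = (-297 - 35*I*sqrt(35)) - (-23)*(1 - 31) = (-297 - 35*I*sqrt(35)) - (-23)*(-30) = (-297 - 35*I*sqrt(35)) - 1*690 = (-297 - 35*I*sqrt(35)) - 690 = -987 - 35*I*sqrt(35)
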